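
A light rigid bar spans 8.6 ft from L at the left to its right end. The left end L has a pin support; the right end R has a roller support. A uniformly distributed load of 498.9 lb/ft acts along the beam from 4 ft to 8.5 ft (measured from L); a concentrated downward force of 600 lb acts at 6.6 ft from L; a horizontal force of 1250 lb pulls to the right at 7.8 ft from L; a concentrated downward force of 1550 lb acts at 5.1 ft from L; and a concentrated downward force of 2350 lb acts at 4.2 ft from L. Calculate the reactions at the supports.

L_x = -1250 lb, L_y = 2586 lb, R_y = 4159 lb

Resultant of the distributed load: 498.9 × 4.5 = 2245.05 lb at 6.25 ft from L.
Moments about L: R_y·8.6 − (498.9·4.5)·6.25 − 600·6.6 − 1550·5.1 − 2350·4.2 = 0 → R_y = 35766.5625/8.6 = 4158.9 ≈ 4159 lb.
ΣF_y = 0: L_y + 4158.9 − 498.9·4.5 − 600 − 1550 − 2350 = 0 → L_y = 2586 lb.
ΣF_x = 0: L_x + 1250 = 0 → L_x = -1250 lb.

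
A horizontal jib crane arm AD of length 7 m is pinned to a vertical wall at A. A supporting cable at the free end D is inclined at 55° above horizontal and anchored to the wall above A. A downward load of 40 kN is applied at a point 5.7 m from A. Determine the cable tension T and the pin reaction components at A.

T = 39.76 kN, A_x = 22.81 kN, A_y = 7.429 kN

ΣM about A: T·sin55°·7 − 40·5.7 = 0 → T = 228/(7·0.819152) = 39.7624 ≈ 39.76 kN.
ΣF_x = 0: A_x − T·cos55° = 0 → A_x = 39.7624 × 0.573576 = 22.81 kN.
ΣF_y = 0: A_y + T·sin55° − 40 = 0 → A_y = 40 − 39.7624 × 0.819152 = 7.429 kN.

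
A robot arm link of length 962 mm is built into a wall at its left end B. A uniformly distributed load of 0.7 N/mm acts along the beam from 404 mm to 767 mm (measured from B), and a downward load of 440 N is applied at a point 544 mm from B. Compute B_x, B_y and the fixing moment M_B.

Resultant of the distributed load: 0.7 × 363 = 254.1 N at 585.5 mm from B.
ΣF_x = 0: B_x = 0.
ΣF_y = 0: B_y − 0.7·363 − 440 = 0 → B_y = 694.1 N.
ΣM about B: M_B − (0.7·363)·585.5 − 440·544 = 0 → M_B = 388100 N·mm.

B_x = 0, B_y = 694.1 N, M_B = 388100 N·mm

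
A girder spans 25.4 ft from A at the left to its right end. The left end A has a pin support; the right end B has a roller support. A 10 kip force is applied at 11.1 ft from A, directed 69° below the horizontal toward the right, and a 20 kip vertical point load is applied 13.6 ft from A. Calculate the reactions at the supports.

A_x = -3.584 kip, A_y = 14.55 kip, B_y = 14.79 kip

Taking moments about A: B_y·25.4 − 10·sin69°·11.1 − 20·13.6 = 0 → B_y = 375.627/25.4 = 14.7885 ≈ 14.79 kip.
ΣF_y = 0: A_y + 14.7885 − 10·sin69° − 20 = 0 → A_y = 14.55 kip.
ΣF_x = 0: A_x + 10·cos69° = 0 → A_x = -3.584 kip.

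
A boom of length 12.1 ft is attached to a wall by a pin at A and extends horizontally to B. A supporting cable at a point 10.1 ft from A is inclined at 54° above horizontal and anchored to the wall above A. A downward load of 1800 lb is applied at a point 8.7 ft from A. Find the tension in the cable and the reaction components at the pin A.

ΣM about A: T·sin54°·10.1 − 1800·8.7 = 0 → T = 15660/(10.1·0.809017) = 1916.52 ≈ 1917 lb.
ΣF_x = 0: A_x − T·cos54° = 0 → A_x = 1916.52 × 0.587785 = 1127 lb.
ΣF_y = 0: A_y + T·sin54° − 1800 = 0 → A_y = 1800 − 1916.52 × 0.809017 = 249.5 lb.

T = 1917 lb, A_x = 1127 lb, A_y = 249.5 lb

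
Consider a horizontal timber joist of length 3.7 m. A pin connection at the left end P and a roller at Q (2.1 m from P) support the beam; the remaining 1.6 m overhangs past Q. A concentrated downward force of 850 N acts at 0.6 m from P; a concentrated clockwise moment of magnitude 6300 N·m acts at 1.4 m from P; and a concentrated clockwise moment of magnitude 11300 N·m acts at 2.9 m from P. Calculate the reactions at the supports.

P_x = 0, P_y = -7774 N, Q_y = 8624 N

Moments about P: Q_y·2.1 − 850·0.6 − 6300 − 11300 = 0 → Q_y = 18110/2.1 = 8623.81 ≈ 8624 N.
ΣF_y = 0: P_y + 8623.81 − 850 = 0 → P_y = -7774 N.
ΣF_x = 0: no horizontal applied forces, so P_x = 0.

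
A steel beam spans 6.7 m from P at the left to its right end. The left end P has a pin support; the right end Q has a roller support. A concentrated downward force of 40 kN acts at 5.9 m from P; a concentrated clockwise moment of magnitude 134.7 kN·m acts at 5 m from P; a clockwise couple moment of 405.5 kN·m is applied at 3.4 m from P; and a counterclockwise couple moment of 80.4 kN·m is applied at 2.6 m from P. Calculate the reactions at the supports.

Moments about P: Q_y·6.7 − 40·5.9 − 134.7 − 405.5 + 80.4 = 0 → Q_y = 695.8/6.7 = 103.851 ≈ 103.9 kN.
ΣF_y = 0: P_y + 103.851 − 40 = 0 → P_y = -63.85 kN.
ΣF_x = 0: no horizontal applied forces, so P_x = 0.

P_x = 0, P_y = -63.85 kN, Q_y = 103.9 kN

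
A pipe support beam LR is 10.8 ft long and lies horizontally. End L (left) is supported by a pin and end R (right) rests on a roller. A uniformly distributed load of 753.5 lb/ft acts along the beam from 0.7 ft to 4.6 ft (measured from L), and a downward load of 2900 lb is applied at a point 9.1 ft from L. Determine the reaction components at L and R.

Resultant of the distributed load: 753.5 × 3.9 = 2938.65 lb at 2.65 ft from L.
Taking moments about L: R_y·10.8 − (753.5·3.9)·2.65 − 2900·9.1 = 0 → R_y = 34177.4225/10.8 = 3164.58 ≈ 3165 lb.
ΣF_y = 0: L_y + 3164.58 − 753.5·3.9 − 2900 = 0 → L_y = 2674 lb.
ΣF_x = 0: no horizontal applied forces, so L_x = 0.

L_x = 0, L_y = 2674 lb, R_y = 3165 lb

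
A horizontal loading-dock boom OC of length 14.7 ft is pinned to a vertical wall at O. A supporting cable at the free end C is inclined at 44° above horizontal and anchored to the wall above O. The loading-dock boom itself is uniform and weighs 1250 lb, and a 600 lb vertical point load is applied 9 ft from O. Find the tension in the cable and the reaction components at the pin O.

ΣM about O: T·sin44°·14.7 − 1250·7.35 − 600·9 = 0 → T = 14587.5/(14.7·0.694658) = 1428.54 ≈ 1429 lb.
ΣF_x = 0: O_x − T·cos44° = 0 → O_x = 1428.54 × 0.71934 = 1028 lb.
ΣF_y = 0: O_y + T·sin44° − 1250 − 600 = 0 → O_y = 1850 − 1428.54 × 0.694658 = 857.7 lb.

T = 1429 lb, O_x = 1028 lb, O_y = 857.7 lb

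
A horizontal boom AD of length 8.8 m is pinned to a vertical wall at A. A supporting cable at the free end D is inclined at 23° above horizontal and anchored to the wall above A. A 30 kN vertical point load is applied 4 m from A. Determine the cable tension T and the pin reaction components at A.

ΣM about A: T·sin23°·8.8 − 30·4 = 0 → T = 120/(8.8·0.390731) = 34.8996 ≈ 34.90 kN.
ΣF_x = 0: A_x − T·cos23° = 0 → A_x = 34.8996 × 0.920505 = 32.13 kN.
ΣF_y = 0: A_y + T·sin23° − 30 = 0 → A_y = 30 − 34.8996 × 0.390731 = 16.36 kN.

T = 34.90 kN, A_x = 32.13 kN, A_y = 16.36 kN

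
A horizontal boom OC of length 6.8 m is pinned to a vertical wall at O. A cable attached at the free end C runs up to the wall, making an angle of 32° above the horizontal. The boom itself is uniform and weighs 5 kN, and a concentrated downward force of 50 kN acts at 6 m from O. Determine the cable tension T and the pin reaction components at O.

ΣM about O: T·sin32°·6.8 − 5·3.4 − 50·6 = 0 → T = 317/(6.8·0.529919) = 87.9713 ≈ 87.97 kN.
ΣF_x = 0: O_x − T·cos32° = 0 → O_x = 87.9713 × 0.848048 = 74.60 kN.
ΣF_y = 0: O_y + T·sin32° − 5 − 50 = 0 → O_y = 55 − 87.9713 × 0.529919 = 8.382 kN.

T = 87.97 kN, O_x = 74.60 kN, O_y = 8.382 kN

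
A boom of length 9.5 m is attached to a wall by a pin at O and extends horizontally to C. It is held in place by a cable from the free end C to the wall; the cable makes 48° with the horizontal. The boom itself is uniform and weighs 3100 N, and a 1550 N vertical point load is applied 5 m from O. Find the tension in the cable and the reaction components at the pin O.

ΣM about O: T·sin48°·9.5 − 3100·4.75 − 1550·5 = 0 → T = 22475/(9.5·0.743145) = 3183.48 ≈ 3183 N.
ΣF_x = 0: O_x − T·cos48° = 0 → O_x = 3183.48 × 0.669131 = 2130 N.
ΣF_y = 0: O_y + T·sin48° − 3100 − 1550 = 0 → O_y = 4650 − 3183.48 × 0.743145 = 2284 N.

T = 3183 N, O_x = 2130 N, O_y = 2284 N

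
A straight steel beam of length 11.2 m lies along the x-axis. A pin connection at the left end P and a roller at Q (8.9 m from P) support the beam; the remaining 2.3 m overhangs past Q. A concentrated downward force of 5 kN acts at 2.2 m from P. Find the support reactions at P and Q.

Moments about P: Q_y·8.9 − 5·2.2 = 0 → Q_y = 11/8.9 = 1.23596 ≈ 1.236 kN.
ΣF_y = 0: P_y + 1.23596 − 5 = 0 → P_y = 3.764 kN.
ΣF_x = 0: no horizontal applied forces, so P_x = 0.

P_x = 0, P_y = 3.764 kN, Q_y = 1.236 kN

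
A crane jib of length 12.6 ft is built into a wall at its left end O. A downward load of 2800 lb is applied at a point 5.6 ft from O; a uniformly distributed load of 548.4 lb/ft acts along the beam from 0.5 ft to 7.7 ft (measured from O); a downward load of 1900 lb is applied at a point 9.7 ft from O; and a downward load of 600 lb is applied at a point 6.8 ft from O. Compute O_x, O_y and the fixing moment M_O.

O_x = 0, O_y = 9248 lb, M_O = 54380 lb·ft

Resultant of the distributed load: 548.4 × 7.2 = 3948.48 lb at 4.1 ft from O.
ΣF_x = 0: O_x = 0.
ΣF_y = 0: O_y − 2800 − 548.4·7.2 − 1900 − 600 = 0 → O_y = 9248 lb.
ΣM about O: M_O − 2800·5.6 − (548.4·7.2)·4.1 − 1900·9.7 − 600·6.8 = 0 → M_O = 54380 lb·ft.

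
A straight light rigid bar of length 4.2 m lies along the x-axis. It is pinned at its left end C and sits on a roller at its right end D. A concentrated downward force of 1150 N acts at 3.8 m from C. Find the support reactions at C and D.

C_x = 0, C_y = 109.5 N, D_y = 1040 N

Taking moments about C: D_y·4.2 − 1150·3.8 = 0 → D_y = 4370/4.2 = 1040.48 ≈ 1040 N.
ΣF_y = 0: C_y + 1040.48 − 1150 = 0 → C_y = 109.5 N.
ΣF_x = 0: no horizontal applied forces, so C_x = 0.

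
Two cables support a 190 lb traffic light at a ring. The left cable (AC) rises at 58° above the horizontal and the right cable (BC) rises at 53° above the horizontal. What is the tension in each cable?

T_AC = 122.5 lb, T_BC = 107.8 lb

ΣF_x = 0: −T_AC·cos58° + T_BC·cos53° = 0 → T_BC = 0.880535·T_AC.
ΣF_y = 0: T_AC·sin58° + T_BC·sin53° = 190.
Substitute: T_AC·(0.848048 + 0.880535·0.798636) = 190 → T_AC = 122.48 ≈ 122.5 lb.
Then T_BC = 0.880535 × 122.48 = 107.8 lb.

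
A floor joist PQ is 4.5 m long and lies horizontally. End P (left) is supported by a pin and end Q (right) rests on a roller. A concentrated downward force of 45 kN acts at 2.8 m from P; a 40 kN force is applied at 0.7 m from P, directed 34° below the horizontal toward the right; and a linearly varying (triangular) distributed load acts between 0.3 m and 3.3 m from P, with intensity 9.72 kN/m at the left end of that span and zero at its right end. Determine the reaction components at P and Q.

P_x = -33.16 kN, P_y = 46.26 kN, Q_y = 35.69 kN

Resultant of the triangular load: ½ × 9.72 × 3 = 14.58 kN, acting at 1.3 m from P (one-third of the span from the peak).
ΣM about P: Q_y·4.5 − 45·2.8 − 40·sin34°·0.7 − (½·9.72·3)·1.3 = 0 → Q_y = 160.611/4.5 = 35.6913 ≈ 35.69 kN.
ΣF_y = 0: P_y + 35.6913 − 45 − 40·sin34° − ½·9.72·3 = 0 → P_y = 46.26 kN.
ΣF_x = 0: P_x + 40·cos34° = 0 → P_x = -33.16 kN.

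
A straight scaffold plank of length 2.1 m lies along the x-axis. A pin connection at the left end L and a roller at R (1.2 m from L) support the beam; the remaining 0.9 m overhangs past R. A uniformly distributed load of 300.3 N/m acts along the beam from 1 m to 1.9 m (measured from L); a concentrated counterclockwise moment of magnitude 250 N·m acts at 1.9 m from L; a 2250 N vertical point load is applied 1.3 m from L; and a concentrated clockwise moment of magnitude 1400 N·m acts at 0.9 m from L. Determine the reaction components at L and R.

L_x = 0, L_y = -1202 N, R_y = 3722 N

Resultant of the distributed load: 300.3 × 0.9 = 270.27 N at 1.45 m from L.
ΣM about L: R_y·1.2 − (300.3·0.9)·1.45 + 250 − 2250·1.3 − 1400 = 0 → R_y = 4466.8915/1.2 = 3722.41 ≈ 3722 N.
ΣF_y = 0: L_y + 3722.41 − 300.3·0.9 − 2250 = 0 → L_y = -1202 N.
ΣF_x = 0: no horizontal applied forces, so L_x = 0.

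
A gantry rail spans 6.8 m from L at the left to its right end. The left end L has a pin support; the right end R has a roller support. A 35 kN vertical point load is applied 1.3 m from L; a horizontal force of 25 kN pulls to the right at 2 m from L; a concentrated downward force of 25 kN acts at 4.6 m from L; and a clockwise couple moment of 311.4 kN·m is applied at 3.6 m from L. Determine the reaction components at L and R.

L_x = -25.00 kN, L_y = -9.397 kN, R_y = 69.40 kN

ΣM about L: R_y·6.8 − 35·1.3 − 25·4.6 − 311.4 = 0 → R_y = 471.9/6.8 = 69.3971 ≈ 69.40 kN.
ΣF_y = 0: L_y + 69.3971 − 35 − 25 = 0 → L_y = -9.397 kN.
ΣF_x = 0: L_x + 25 = 0 → L_x = -25.00 kN.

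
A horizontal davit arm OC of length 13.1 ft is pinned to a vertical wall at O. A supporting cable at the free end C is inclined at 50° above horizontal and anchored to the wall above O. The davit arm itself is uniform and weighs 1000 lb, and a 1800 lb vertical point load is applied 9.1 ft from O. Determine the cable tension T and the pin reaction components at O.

ΣM about O: T·sin50°·13.1 − 1000·6.55 − 1800·9.1 = 0 → T = 22930/(13.1·0.766044) = 2284.96 ≈ 2285 lb.
ΣF_x = 0: O_x − T·cos50° = 0 → O_x = 2284.96 × 0.642788 = 1469 lb.
ΣF_y = 0: O_y + T·sin50° − 1000 − 1800 = 0 → O_y = 2800 − 2284.96 × 0.766044 = 1050 lb.

T = 2285 lb, O_x = 1469 lb, O_y = 1050 lb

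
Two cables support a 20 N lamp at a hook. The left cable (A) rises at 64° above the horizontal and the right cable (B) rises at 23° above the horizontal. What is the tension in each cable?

ΣF_x = 0: −T_A·cos64° + T_B·cos23° = 0 → T_B = 0.476229·T_A.
ΣF_y = 0: T_A·sin64° + T_B·sin23° = 20.
Substitute: T_A·(0.898794 + 0.476229·0.390731) = 20 → T_A = 18.4354 ≈ 18.44 N.
Then T_B = 0.476229 × 18.4354 = 8.779 N.

T_A = 18.44 N, T_B = 8.779 N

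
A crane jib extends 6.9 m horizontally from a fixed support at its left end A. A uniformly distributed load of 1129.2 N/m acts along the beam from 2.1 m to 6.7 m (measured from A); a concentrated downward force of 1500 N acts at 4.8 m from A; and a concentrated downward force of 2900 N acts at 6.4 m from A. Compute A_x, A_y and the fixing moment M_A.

Resultant of the distributed load: 1129.2 × 4.6 = 5194.32 N at 4.4 m from A.
ΣF_x = 0: A_x = 0.
ΣF_y = 0: A_y − 1129.2·4.6 − 1500 − 2900 = 0 → A_y = 9594 N.
ΣM about A: M_A − (1129.2·4.6)·4.4 − 1500·4.8 − 2900·6.4 = 0 → M_A = 48620 N·m.

A_x = 0, A_y = 9594 N, M_A = 48620 N·m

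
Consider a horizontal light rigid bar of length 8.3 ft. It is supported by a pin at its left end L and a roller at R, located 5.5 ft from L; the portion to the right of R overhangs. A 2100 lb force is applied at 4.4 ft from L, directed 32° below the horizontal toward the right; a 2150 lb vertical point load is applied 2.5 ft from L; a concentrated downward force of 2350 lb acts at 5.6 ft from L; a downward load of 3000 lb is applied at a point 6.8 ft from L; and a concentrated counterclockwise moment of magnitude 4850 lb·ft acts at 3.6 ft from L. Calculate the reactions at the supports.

L_x = -1781 lb, L_y = 1525 lb, R_y = 7088 lb

Taking moments about L: R_y·5.5 − 2100·sin32°·4.4 − 2150·2.5 − 2350·5.6 − 3000·6.8 + 4850 = 0 → R_y = 38981.5/5.5 = 7087.55 ≈ 7088 lb.
ΣF_y = 0: L_y + 7087.55 − 2100·sin32° − 2150 − 2350 − 3000 = 0 → L_y = 1525 lb.
ΣF_x = 0: L_x + 2100·cos32° = 0 → L_x = -1781 lb.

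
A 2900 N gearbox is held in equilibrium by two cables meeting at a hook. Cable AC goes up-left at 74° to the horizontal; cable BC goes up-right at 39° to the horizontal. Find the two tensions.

ΣF_x = 0: −T_AC·cos74° + T_BC·cos39° = 0 → T_BC = 0.354679·T_AC.
ΣF_y = 0: T_AC·sin74° + T_BC·sin39° = 2900.
Substitute: T_AC·(0.961262 + 0.354679·0.62932) = 2900 → T_AC = 2448.36 ≈ 2448 N.
Then T_BC = 0.354679 × 2448.36 = 868.4 N.

T_AC = 2448 N, T_BC = 868.4 N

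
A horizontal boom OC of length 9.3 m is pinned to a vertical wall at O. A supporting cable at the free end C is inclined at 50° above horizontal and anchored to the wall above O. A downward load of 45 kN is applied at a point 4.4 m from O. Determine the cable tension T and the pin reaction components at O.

ΣM about O: T·sin50°·9.3 − 45·4.4 = 0 → T = 198/(9.3·0.766044) = 27.7926 ≈ 27.79 kN.
ΣF_x = 0: O_x − T·cos50° = 0 → O_x = 27.7926 × 0.642788 = 17.86 kN.
ΣF_y = 0: O_y + T·sin50° − 45 = 0 → O_y = 45 − 27.7926 × 0.766044 = 23.71 kN.

T = 27.79 kN, O_x = 17.86 kN, O_y = 23.71 kN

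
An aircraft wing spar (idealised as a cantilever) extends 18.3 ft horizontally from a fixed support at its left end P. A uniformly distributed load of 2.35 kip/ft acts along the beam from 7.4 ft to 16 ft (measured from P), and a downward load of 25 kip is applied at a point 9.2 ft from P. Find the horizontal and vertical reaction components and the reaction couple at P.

Resultant of the distributed load: 2.35 × 8.6 = 20.21 kip at 11.7 ft from P.
ΣF_x = 0: P_x = 0.
ΣF_y = 0: P_y − 2.35·8.6 − 25 = 0 → P_y = 45.21 kip.
ΣM about P: M_P − (2.35·8.6)·11.7 − 25·9.2 = 0 → M_P = 466.5 kip·ft.

P_x = 0, P_y = 45.21 kip, M_P = 466.5 kip·ft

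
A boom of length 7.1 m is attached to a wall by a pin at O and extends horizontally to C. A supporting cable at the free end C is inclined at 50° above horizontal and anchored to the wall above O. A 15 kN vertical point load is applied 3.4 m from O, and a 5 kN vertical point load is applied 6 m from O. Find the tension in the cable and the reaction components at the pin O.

ΣM about O: T·sin50°·7.1 − 15·3.4 − 5·6 = 0 → T = 81/(7.1·0.766044) = 14.8927 ≈ 14.89 kN.
ΣF_x = 0: O_x − T·cos50° = 0 → O_x = 14.8927 × 0.642788 = 9.573 kN.
ΣF_y = 0: O_y + T·sin50° − 15 − 5 = 0 → O_y = 20 − 14.8927 × 0.766044 = 8.592 kN.

T = 14.89 kN, O_x = 9.573 kN, O_y = 8.592 kN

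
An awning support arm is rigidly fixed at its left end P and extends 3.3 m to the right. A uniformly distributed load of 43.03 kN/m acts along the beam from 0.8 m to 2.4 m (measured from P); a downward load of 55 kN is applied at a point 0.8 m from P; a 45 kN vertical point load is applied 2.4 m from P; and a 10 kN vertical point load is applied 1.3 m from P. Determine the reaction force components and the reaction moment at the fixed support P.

P_x = 0, P_y = 178.8 kN, M_P = 275.2 kN·m

Resultant of the distributed load: 43.03 × 1.6 = 68.848 kN at 1.6 m from P.
ΣF_x = 0: P_x = 0.
ΣF_y = 0: P_y − 43.03·1.6 − 55 − 45 − 10 = 0 → P_y = 178.8 kN.
ΣM about P: M_P − (43.03·1.6)·1.6 − 55·0.8 − 45·2.4 − 10·1.3 = 0 → M_P = 275.2 kN·m.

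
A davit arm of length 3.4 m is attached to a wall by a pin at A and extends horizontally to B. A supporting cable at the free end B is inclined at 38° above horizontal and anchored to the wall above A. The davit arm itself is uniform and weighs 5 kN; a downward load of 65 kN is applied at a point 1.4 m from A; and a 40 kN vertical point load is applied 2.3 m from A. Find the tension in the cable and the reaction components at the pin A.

ΣM about A: T·sin38°·3.4 − 5·1.7 − 65·1.4 − 40·2.3 = 0 → T = 191.5/(3.4·0.615661) = 91.4846 ≈ 91.48 kN.
ΣF_x = 0: A_x − T·cos38° = 0 → A_x = 91.4846 × 0.788011 = 72.09 kN.
ΣF_y = 0: A_y + T·sin38° − 5 − 65 − 40 = 0 → A_y = 110 − 91.4846 × 0.615661 = 53.68 kN.

T = 91.48 kN, A_x = 72.09 kN, A_y = 53.68 kN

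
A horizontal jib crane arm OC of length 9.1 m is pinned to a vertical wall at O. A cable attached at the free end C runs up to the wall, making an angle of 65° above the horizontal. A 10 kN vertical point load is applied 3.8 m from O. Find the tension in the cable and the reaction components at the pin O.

T = 4.608 kN, O_x = 1.947 kN, O_y = 5.824 kN

ΣM about O: T·sin65°·9.1 − 10·3.8 = 0 → T = 38/(9.1·0.906308) = 4.60751 ≈ 4.608 kN.
ΣF_x = 0: O_x − T·cos65° = 0 → O_x = 4.60751 × 0.422618 = 1.947 kN.
ΣF_y = 0: O_y + T·sin65° − 10 = 0 → O_y = 10 − 4.60751 × 0.906308 = 5.824 kN.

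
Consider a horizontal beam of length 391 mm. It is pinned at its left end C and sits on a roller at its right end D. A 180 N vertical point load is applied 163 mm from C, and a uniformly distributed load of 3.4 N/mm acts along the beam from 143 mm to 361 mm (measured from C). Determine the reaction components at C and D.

C_x = 0, C_y = 368.5 N, D_y = 552.7 N

Resultant of the distributed load: 3.4 × 218 = 741.2 N at 252 mm from C.
Taking moments about C: D_y·391 − 180·163 − (3.4·218)·252 = 0 → D_y = 216122.4/391 = 552.743 ≈ 552.7 N.
ΣF_y = 0: C_y + 552.743 − 180 − 3.4·218 = 0 → C_y = 368.5 N.
ΣF_x = 0: no horizontal applied forces, so C_x = 0.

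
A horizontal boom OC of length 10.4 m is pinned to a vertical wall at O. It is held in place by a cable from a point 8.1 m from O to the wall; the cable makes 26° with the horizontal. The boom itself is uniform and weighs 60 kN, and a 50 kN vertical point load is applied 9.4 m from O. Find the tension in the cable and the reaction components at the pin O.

ΣM about O: T·sin26°·8.1 − 60·5.2 − 50·9.4 = 0 → T = 782/(8.1·0.438371) = 220.232 ≈ 220.2 kN.
ΣF_x = 0: O_x − T·cos26° = 0 → O_x = 220.232 × 0.898794 = 197.9 kN.
ΣF_y = 0: O_y + T·sin26° − 60 − 50 = 0 → O_y = 110 − 220.232 × 0.438371 = 13.46 kN.

T = 220.2 kN, O_x = 197.9 kN, O_y = 13.46 kN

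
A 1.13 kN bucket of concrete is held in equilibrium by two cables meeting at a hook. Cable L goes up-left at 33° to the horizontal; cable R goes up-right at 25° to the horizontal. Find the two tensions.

T_L = 1.208 kN, T_R = 1.118 kN

ΣF_x = 0: −T_L·cos33° + T_R·cos25° = 0 → T_R = 0.925371·T_L.
ΣF_y = 0: T_L·sin33° + T_R·sin25° = 1.13.
Substitute: T_L·(0.544639 + 0.925371·0.422618) = 1.13 → T_L = 1.20763 ≈ 1.208 kN.
Then T_R = 0.925371 × 1.20763 = 1.118 kN.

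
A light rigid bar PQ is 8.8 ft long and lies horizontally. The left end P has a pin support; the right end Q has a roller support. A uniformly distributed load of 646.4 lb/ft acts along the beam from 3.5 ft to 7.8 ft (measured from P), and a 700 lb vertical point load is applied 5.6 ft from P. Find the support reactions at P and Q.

P_x = 0, P_y = 1249 lb, Q_y = 2230 lb

Resultant of the distributed load: 646.4 × 4.3 = 2779.52 lb at 5.65 ft from P.
Taking moments about P: Q_y·8.8 − (646.4·4.3)·5.65 − 700·5.6 = 0 → Q_y = 19624.288/8.8 = 2230.03 ≈ 2230 lb.
ΣF_y = 0: P_y + 2230.03 − 646.4·4.3 − 700 = 0 → P_y = 1249 lb.
ΣF_x = 0: no horizontal applied forces, so P_x = 0.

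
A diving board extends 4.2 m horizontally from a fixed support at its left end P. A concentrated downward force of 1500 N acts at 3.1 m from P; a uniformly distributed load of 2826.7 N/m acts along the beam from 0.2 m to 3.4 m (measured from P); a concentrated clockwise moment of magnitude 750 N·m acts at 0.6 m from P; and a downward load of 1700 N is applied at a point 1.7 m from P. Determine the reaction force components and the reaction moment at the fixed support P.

Resultant of the distributed load: 2826.7 × 3.2 = 9045.44 N at 1.8 m from P.
ΣF_x = 0: P_x = 0.
ΣF_y = 0: P_y − 1500 − 2826.7·3.2 − 1700 = 0 → P_y = 12250 N.
ΣM about P: M_P − 1500·3.1 − (2826.7·3.2)·1.8 − 750 − 1700·1.7 = 0 → M_P = 24570 N·m.

P_x = 0, P_y = 12250 N, M_P = 24570 N·m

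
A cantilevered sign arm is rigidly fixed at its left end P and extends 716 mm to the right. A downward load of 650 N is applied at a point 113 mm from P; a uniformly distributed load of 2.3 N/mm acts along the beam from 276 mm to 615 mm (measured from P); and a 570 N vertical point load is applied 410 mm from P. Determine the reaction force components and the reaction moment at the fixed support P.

Resultant of the distributed load: 2.3 × 339 = 779.7 N at 445.5 mm from P.
ΣF_x = 0: P_x = 0.
ΣF_y = 0: P_y − 650 − 2.3·339 − 570 = 0 → P_y = 2000 N.
ΣM about P: M_P − 650·113 − (2.3·339)·445.5 − 570·410 = 0 → M_P = 654500 N·mm.

P_x = 0, P_y = 2000 N, M_P = 654500 N·mm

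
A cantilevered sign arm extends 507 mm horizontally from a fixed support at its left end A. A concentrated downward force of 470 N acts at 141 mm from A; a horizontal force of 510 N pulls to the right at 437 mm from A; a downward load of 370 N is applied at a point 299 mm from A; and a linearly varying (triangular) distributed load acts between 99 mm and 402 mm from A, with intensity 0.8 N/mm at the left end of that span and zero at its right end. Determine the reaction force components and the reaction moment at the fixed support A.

A_x = -510.0 N, A_y = 961.2 N, M_A = 201100 N·mm

Resultant of the triangular load: ½ × 0.8 × 303 = 121.2 N, acting at 200 mm from A (one-third of the span from the peak).
ΣF_x = 0: A_x + 510 = 0 → A_x = -510.0 N.
ΣF_y = 0: A_y − 470 − 370 − ½·0.8·303 = 0 → A_y = 961.2 N.
ΣM about A: M_A − 470·141 − 370·299 − (½·0.8·303)·200 = 0 → M_A = 201100 N·mm.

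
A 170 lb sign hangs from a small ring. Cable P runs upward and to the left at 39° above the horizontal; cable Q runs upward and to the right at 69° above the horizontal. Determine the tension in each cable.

ΣF_x = 0: −T_P·cos39° + T_Q·cos69° = 0 → T_Q = 2.16857·T_P.
ΣF_y = 0: T_P·sin39° + T_Q·sin69° = 170.
Substitute: T_P·(0.62932 + 2.16857·0.93358) = 170 → T_P = 64.0578 ≈ 64.06 lb.
Then T_Q = 2.16857 × 64.0578 = 138.9 lb.

T_P = 64.06 lb, T_Q = 138.9 lb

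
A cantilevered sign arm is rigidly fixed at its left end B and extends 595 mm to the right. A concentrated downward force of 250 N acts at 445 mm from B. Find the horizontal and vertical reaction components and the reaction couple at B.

ΣF_x = 0: B_x = 0.
ΣF_y = 0: B_y − 250 = 0 → B_y = 250.0 N.
ΣM about B: M_B − 250·445 = 0 → M_B = 111200 N·mm.

B_x = 0, B_y = 250.0 N, M_B = 111200 N·mm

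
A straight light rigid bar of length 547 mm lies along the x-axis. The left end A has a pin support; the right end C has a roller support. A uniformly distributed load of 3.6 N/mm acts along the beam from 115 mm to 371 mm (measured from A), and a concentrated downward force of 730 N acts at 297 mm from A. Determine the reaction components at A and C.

A_x = 0, A_y = 845.8 N, C_y = 805.8 N

Resultant of the distributed load: 3.6 × 256 = 921.6 N at 243 mm from A.
Taking moments about A: C_y·547 − (3.6·256)·243 − 730·297 = 0 → C_y = 440758.8/547 = 805.775 ≈ 805.8 N.
ΣF_y = 0: A_y + 805.775 − 3.6·256 − 730 = 0 → A_y = 845.8 N.
ΣF_x = 0: no horizontal applied forces, so A_x = 0.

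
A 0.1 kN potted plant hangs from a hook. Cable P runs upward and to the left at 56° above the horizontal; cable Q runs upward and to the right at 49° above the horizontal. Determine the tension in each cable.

ΣF_x = 0: −T_P·cos56° + T_Q·cos49° = 0 → T_Q = 0.852352·T_P.
ΣF_y = 0: T_P·sin56° + T_Q·sin49° = 0.1.
Substitute: T_P·(0.829038 + 0.852352·0.75471) = 0.1 → T_P = 0.0679202 ≈ 0.06792 kN.
Then T_Q = 0.852352 × 0.0679202 = 0.05789 kN.

T_P = 0.06792 kN, T_Q = 0.05789 kN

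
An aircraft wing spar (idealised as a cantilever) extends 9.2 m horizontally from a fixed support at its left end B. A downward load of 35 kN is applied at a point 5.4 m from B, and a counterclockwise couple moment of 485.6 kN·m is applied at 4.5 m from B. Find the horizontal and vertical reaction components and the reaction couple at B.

B_x = 0, B_y = 35.00 kN, M_B = -296.6 kN·m

ΣF_x = 0: B_x = 0.
ΣF_y = 0: B_y − 35 = 0 → B_y = 35.00 kN.
ΣM about B: M_B − 35·5.4 + 485.6 = 0 → M_B = -296.6 kN·m.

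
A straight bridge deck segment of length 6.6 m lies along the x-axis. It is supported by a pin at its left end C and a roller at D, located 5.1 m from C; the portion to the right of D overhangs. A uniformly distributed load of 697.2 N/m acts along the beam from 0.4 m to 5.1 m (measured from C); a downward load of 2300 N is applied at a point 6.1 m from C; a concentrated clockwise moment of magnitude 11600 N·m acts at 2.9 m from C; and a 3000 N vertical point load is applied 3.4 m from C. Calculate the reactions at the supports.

C_x = 0, C_y = -215.6 N, D_y = 8792 N

Resultant of the distributed load: 697.2 × 4.7 = 3276.84 N at 2.75 m from C.
Moments about C: D_y·5.1 − (697.2·4.7)·2.75 − 2300·6.1 − 11600 − 3000·3.4 = 0 → D_y = 44841.31/5.1 = 8792.41 ≈ 8792 N.
ΣF_y = 0: C_y + 8792.41 − 697.2·4.7 − 2300 − 3000 = 0 → C_y = -215.6 N.
ΣF_x = 0: no horizontal applied forces, so C_x = 0.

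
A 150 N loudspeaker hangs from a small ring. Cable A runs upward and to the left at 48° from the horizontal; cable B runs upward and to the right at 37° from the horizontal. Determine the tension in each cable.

T_A = 120.3 N, T_B = 100.8 N

ΣF_x = 0: −T_A·cos48° + T_B·cos37° = 0 → T_B = 0.837842·T_A.
ΣF_y = 0: T_A·sin48° + T_B·sin37° = 150.
Substitute: T_A·(0.743145 + 0.837842·0.601815) = 150 → T_A = 120.253 ≈ 120.3 N.
Then T_B = 0.837842 × 120.253 = 100.8 N.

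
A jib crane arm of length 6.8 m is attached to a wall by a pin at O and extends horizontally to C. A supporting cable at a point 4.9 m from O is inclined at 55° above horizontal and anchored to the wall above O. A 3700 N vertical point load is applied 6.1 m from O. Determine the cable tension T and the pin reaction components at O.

ΣM about O: T·sin55°·4.9 − 3700·6.1 = 0 → T = 22570/(4.9·0.819152) = 5623.04 ≈ 5623 N.
ΣF_x = 0: O_x − T·cos55° = 0 → O_x = 5623.04 × 0.573576 = 3225 N.
ΣF_y = 0: O_y + T·sin55° − 3700 = 0 → O_y = 3700 − 5623.04 × 0.819152 = -906.1 N.

T = 5623 N, O_x = 3225 N, O_y = -906.1 N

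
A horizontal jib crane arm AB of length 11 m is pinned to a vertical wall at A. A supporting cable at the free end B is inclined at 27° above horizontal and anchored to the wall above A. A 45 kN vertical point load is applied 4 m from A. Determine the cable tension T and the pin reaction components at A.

T = 36.04 kN, A_x = 32.12 kN, A_y = 28.64 kN

ΣM about A: T·sin27°·11 − 45·4 = 0 → T = 180/(11·0.45399) = 36.044 ≈ 36.04 kN.
ΣF_x = 0: A_x − T·cos27° = 0 → A_x = 36.044 × 0.891007 = 32.12 kN.
ΣF_y = 0: A_y + T·sin27° − 45 = 0 → A_y = 45 − 36.044 × 0.45399 = 28.64 kN.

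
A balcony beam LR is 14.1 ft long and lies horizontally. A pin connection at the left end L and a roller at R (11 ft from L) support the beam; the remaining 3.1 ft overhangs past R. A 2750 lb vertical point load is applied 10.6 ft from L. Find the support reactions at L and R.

L_x = 0, L_y = 100.0 lb, R_y = 2650 lb

Taking moments about L: R_y·11 − 2750·10.6 = 0 → R_y = 29150/11 = 2650 lb.
ΣF_y = 0: L_y + 2650 − 2750 = 0 → L_y = 100.0 lb.
ΣF_x = 0: no horizontal applied forces, so L_x = 0.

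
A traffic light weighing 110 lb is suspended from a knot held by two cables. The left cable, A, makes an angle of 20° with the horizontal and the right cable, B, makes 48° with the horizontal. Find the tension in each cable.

ΣF_x = 0: −T_A·cos20° + T_B·cos48° = 0 → T_B = 1.40435·T_A.
ΣF_y = 0: T_A·sin20° + T_B·sin48° = 110.
Substitute: T_A·(0.34202 + 1.40435·0.743145) = 110 → T_A = 79.3848 ≈ 79.38 lb.
Then T_B = 1.40435 × 79.3848 = 111.5 lb.

T_A = 79.38 lb, T_B = 111.5 lb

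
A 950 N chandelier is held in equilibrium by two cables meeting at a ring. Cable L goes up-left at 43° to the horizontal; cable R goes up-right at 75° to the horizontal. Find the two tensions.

ΣF_x = 0: −T_L·cos43° + T_R·cos75° = 0 → T_R = 2.82573·T_L.
ΣF_y = 0: T_L·sin43° + T_R·sin75° = 950.
Substitute: T_L·(0.681998 + 2.82573·0.965926) = 950 → T_L = 278.474 ≈ 278.5 N.
Then T_R = 2.82573 × 278.474 = 786.9 N.

T_L = 278.5 N, T_R = 786.9 N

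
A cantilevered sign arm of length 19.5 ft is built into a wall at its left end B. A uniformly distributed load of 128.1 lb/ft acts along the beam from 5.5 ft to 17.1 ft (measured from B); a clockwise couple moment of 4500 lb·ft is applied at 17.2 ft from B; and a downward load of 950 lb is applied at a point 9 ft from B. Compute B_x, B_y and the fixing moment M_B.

Resultant of the distributed load: 128.1 × 11.6 = 1485.96 lb at 11.3 ft from B.
ΣF_x = 0: B_x = 0.
ΣF_y = 0: B_y − 128.1·11.6 − 950 = 0 → B_y = 2436 lb.
ΣM about B: M_B − (128.1·11.6)·11.3 − 4500 − 950·9 = 0 → M_B = 29840 lb·ft.

B_x = 0, B_y = 2436 lb, M_B = 29840 lb·ft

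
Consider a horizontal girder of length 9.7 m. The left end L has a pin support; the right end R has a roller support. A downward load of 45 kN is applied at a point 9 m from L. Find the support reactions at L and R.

L_x = 0, L_y = 3.247 kN, R_y = 41.75 kN

Taking moments about L: R_y·9.7 − 45·9 = 0 → R_y = 405/9.7 = 41.7526 ≈ 41.75 kN.
ΣF_y = 0: L_y + 41.7526 − 45 = 0 → L_y = 3.247 kN.
ΣF_x = 0: no horizontal applied forces, so L_x = 0.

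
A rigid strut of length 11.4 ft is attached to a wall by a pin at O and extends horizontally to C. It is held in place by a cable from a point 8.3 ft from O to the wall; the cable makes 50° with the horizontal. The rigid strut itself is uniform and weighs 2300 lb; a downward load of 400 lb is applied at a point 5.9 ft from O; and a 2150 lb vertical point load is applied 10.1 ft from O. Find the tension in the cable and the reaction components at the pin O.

T = 5848 lb, O_x = 3759 lb, O_y = 369.9 lb

ΣM about O: T·sin50°·8.3 − 2300·5.7 − 400·5.9 − 2150·10.1 = 0 → T = 37185/(8.3·0.766044) = 5848.39 ≈ 5848 lb.
ΣF_x = 0: O_x − T·cos50° = 0 → O_x = 5848.39 × 0.642788 = 3759 lb.
ΣF_y = 0: O_y + T·sin50° − 2300 − 400 − 2150 = 0 → O_y = 4850 − 5848.39 × 0.766044 = 369.9 lb.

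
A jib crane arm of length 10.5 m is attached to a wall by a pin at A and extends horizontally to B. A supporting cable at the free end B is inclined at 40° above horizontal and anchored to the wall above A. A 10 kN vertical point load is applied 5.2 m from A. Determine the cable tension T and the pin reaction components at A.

ΣM about A: T·sin40°·10.5 − 10·5.2 = 0 → T = 52/(10.5·0.642788) = 7.70453 ≈ 7.705 kN.
ΣF_x = 0: A_x − T·cos40° = 0 → A_x = 7.70453 × 0.766044 = 5.902 kN.
ΣF_y = 0: A_y + T·sin40° − 10 = 0 → A_y = 10 − 7.70453 × 0.642788 = 5.048 kN.

T = 7.705 kN, A_x = 5.902 kN, A_y = 5.048 kN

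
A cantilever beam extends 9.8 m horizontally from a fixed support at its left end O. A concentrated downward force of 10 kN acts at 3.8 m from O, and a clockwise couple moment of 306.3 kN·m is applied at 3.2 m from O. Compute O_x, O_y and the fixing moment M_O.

ΣF_x = 0: O_x = 0.
ΣF_y = 0: O_y − 10 = 0 → O_y = 10.00 kN.
ΣM about O: M_O − 10·3.8 − 306.3 = 0 → M_O = 344.3 kN·m.

O_x = 0, O_y = 10.00 kN, M_O = 344.3 kN·m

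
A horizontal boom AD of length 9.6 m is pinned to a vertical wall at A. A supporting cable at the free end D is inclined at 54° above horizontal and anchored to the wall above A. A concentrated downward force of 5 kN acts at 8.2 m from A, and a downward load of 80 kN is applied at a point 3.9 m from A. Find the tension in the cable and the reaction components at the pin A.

ΣM about A: T·sin54°·9.6 − 5·8.2 − 80·3.9 = 0 → T = 353/(9.6·0.809017) = 45.4512 ≈ 45.45 kN.
ΣF_x = 0: A_x − T·cos54° = 0 → A_x = 45.4512 × 0.587785 = 26.72 kN.
ΣF_y = 0: A_y + T·sin54° − 5 − 80 = 0 → A_y = 85 − 45.4512 × 0.809017 = 48.23 kN.

T = 45.45 kN, A_x = 26.72 kN, A_y = 48.23 kN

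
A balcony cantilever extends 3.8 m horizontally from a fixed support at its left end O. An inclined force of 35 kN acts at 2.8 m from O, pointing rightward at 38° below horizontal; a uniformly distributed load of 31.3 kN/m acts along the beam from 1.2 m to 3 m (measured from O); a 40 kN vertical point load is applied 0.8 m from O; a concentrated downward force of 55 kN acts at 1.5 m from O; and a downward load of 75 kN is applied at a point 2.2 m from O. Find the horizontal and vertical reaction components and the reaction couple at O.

Resultant of the distributed load: 31.3 × 1.8 = 56.34 kN at 2.1 m from O.
ΣF_x = 0: O_x + 35·cos38° = 0 → O_x = -27.58 kN.
ΣF_y = 0: O_y − 35·sin38° − 31.3·1.8 − 40 − 55 − 75 = 0 → O_y = 247.9 kN.
ΣM about O: M_O − 35·sin38°·2.8 − (31.3·1.8)·2.1 − 40·0.8 − 55·1.5 − 75·2.2 = 0 → M_O = 458.1 kN·m.

O_x = -27.58 kN, O_y = 247.9 kN, M_O = 458.1 kN·m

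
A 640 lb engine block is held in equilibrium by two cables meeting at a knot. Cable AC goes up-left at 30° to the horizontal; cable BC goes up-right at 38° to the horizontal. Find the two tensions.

ΣF_x = 0: −T_AC·cos30° + T_BC·cos38° = 0 → T_BC = 1.099·T_AC.
ΣF_y = 0: T_AC·sin30° + T_BC·sin38° = 640.
Substitute: T_AC·(0.5 + 1.099·0.615661) = 640 → T_AC = 543.935 ≈ 543.9 lb.
Then T_BC = 1.099 × 543.935 = 597.8 lb.

T_AC = 543.9 lb, T_BC = 597.8 lb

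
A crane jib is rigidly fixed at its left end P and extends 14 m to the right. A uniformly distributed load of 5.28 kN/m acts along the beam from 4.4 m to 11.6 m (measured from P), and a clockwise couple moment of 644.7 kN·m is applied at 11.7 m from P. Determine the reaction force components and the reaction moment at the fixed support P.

Resultant of the distributed load: 5.28 × 7.2 = 38.016 kN at 8 m from P.
ΣF_x = 0: P_x = 0.
ΣF_y = 0: P_y − 5.28·7.2 = 0 → P_y = 38.02 kN.
ΣM about P: M_P − (5.28·7.2)·8 − 644.7 = 0 → M_P = 948.8 kN·m.

P_x = 0, P_y = 38.02 kN, M_P = 948.8 kN·m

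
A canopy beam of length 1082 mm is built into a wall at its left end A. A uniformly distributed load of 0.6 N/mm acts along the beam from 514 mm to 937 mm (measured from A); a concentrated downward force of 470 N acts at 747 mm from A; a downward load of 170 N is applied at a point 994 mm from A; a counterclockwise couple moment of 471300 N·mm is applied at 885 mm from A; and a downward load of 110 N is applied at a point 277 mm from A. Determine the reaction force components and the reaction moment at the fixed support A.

Resultant of the distributed load: 0.6 × 423 = 253.8 N at 725.5 mm from A.
ΣF_x = 0: A_x = 0.
ΣF_y = 0: A_y − 0.6·423 − 470 − 170 − 110 = 0 → A_y = 1004 N.
ΣM about A: M_A − (0.6·423)·725.5 − 470·747 − 170·994 + 471300 − 110·277 = 0 → M_A = 263400 N·mm.

A_x = 0, A_y = 1004 N, M_A = 263400 N·mm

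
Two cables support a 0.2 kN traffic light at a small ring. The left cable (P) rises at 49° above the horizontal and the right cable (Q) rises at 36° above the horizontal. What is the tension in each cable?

ΣF_x = 0: −T_P·cos49° + T_Q·cos36° = 0 → T_Q = 0.810934·T_P.
ΣF_y = 0: T_P·sin49° + T_Q·sin36° = 0.2.
Substitute: T_P·(0.75471 + 0.810934·0.587785) = 0.2 → T_P = 0.162421 ≈ 0.1624 kN.
Then T_Q = 0.810934 × 0.162421 = 0.1317 kN.

T_P = 0.1624 kN, T_Q = 0.1317 kN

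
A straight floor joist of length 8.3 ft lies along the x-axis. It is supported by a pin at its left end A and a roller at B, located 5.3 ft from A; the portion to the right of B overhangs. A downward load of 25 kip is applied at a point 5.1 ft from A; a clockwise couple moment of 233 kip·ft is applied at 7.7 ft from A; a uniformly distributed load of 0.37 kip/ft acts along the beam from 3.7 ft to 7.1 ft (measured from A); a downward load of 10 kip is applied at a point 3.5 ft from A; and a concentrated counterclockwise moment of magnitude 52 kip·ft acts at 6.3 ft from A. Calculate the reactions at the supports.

Resultant of the distributed load: 0.37 × 3.4 = 1.258 kip at 5.4 ft from A.
Moments about A: B_y·5.3 − 25·5.1 − 233 − (0.37·3.4)·5.4 − 10·3.5 + 52 = 0 → B_y = 350.2932/5.3 = 66.0931 ≈ 66.09 kip.
ΣF_y = 0: A_y + 66.0931 − 25 − 0.37·3.4 − 10 = 0 → A_y = -29.84 kip.
ΣF_x = 0: no horizontal applied forces, so A_x = 0.

A_x = 0, A_y = -29.84 kip, B_y = 66.09 kip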